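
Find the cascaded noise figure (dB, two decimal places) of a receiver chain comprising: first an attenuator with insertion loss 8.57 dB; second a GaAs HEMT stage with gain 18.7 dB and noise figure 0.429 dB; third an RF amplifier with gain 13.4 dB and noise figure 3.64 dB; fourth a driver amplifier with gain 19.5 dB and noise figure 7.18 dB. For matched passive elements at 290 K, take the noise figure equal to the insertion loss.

Convert to linear (a loss of L dB is a gain of −L dB): F_i = 10^(NF_i/10), G_i = 10^(G_i,dB/10)
  Stage 1: F_1 = 10^(8.57/10) = 7.194, G_1 = 10^(−8.57/10) = 0.1390
  Stage 2: F_2 = 10^(0.429/10) = 1.104, G_2 = 10^(18.7/10) = 74.13
  Stage 3: F_3 = 10^(3.64/10) = 2.312, G_3 = 10^(13.4/10) = 21.88
  Stage 4: F_4 = 10^(7.18/10) = 5.224, G_4 = 10^(19.5/10) = 89.13
Friis cascade:
  F = 7.194 + (1.104 − 1)/0.1390 + (2.312 − 1)/10.30 + (5.224 − 1)/225.4 = 8.088
NF = 10 log₁₀(8.088) = 9.08 dB

9.08 dB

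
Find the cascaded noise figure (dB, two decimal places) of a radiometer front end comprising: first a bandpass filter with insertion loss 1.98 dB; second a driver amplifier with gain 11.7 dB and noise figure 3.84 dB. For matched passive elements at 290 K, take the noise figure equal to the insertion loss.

Convert to linear (a loss of L dB is a gain of −L dB): F_i = 10^(NF_i/10), G_i = 10^(G_i,dB/10)
  Stage 1: F_1 = 10^(1.98/10) = 1.578, G_1 = 10^(−1.98/10) = 0.6339
  Stage 2: F_2 = 10^(3.84/10) = 2.421, G_2 = 10^(11.7/10) = 14.79
Friis cascade:
  F = 1.578 + (2.421 − 1)/0.6339 = 3.819
NF = 10 log₁₀(3.819) = 5.82 dB

5.82 dB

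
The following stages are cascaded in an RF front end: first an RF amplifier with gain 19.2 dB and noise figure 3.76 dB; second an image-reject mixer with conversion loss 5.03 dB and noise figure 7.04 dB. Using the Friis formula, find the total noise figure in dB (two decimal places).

Convert to linear (a loss of L dB is a gain of −L dB): F_i = 10^(NF_i/10), G_i = 10^(G_i,dB/10)
  Stage 1: F_1 = 10^(3.76/10) = 2.377, G_1 = 10^(19.2/10) = 83.18
  Stage 2: F_2 = 10^(7.04/10) = 5.058, G_2 = 10^(−5.03/10) = 0.3141
Friis cascade:
  F = 2.377 + (5.058 − 1)/83.18 = 2.426
NF = 10 log₁₀(2.426) = 3.85 dB

3.85 dB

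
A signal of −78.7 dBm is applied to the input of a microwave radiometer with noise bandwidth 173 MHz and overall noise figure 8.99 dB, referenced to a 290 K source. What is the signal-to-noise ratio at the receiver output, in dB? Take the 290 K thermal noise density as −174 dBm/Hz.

Noise floor: N = −174 + 10 log₁₀(B) + NF
10 log₁₀(1.73×10⁸) = 82.38 dB
N = −174 + 82.38 + 8.99 = −82.63 dBm
SNR = P_sig − N = −78.7 − (−82.63) = 3.93 dB → 3.9 dB

3.9 dB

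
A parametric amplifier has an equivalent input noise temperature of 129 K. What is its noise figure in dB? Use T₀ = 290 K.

1.60 dB

F = 1 + T_e/T₀ = 1 + 129/290 = 1.44483
NF = 10 log₁₀(1.44483) = 1.60 dB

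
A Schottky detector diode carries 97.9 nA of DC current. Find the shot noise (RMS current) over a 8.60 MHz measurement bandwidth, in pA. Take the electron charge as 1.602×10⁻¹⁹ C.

I_n = √(2qI·B)
2qI·B = 2 × 1.602×10⁻¹⁹ × 9.79×10⁻⁸ × 8.60×10⁶ = 2.70×10⁻¹⁹ A²
I_n = √(2.70×10⁻¹⁹) = 5.19×10⁻¹⁰ A = 519 pA

519 pA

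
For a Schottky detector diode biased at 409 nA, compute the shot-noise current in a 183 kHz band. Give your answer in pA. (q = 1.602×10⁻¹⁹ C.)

I_n = √(2qI·B)
2qI·B = 2 × 1.602×10⁻¹⁹ × 4.09×10⁻⁷ × 1.83×10⁵ = 2.40×10⁻²⁰ A²
I_n = √(2.40×10⁻²⁰) = 1.55×10⁻¹⁰ A = 155 pA

155 pA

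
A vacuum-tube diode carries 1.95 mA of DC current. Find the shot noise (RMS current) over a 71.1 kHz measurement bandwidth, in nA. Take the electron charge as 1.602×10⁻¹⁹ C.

I_n = √(2qI·B)
2qI·B = 2 × 1.602×10⁻¹⁹ × 1.95×10⁻³ × 7.11×10⁴ = 4.44×10⁻¹⁷ A²
I_n = √(4.44×10⁻¹⁷) = 6.66×10⁻⁹ A = 6.66 nA

6.66 nA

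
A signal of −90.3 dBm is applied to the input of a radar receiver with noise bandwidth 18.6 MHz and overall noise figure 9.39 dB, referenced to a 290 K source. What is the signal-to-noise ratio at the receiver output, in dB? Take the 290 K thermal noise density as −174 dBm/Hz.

1.6 dB

Noise floor: N = −174 + 10 log₁₀(B) + NF
10 log₁₀(1.86×10⁷) = 72.7 dB
N = −174 + 72.7 + 9.39 = −91.91 dBm
SNR = P_sig − N = −90.3 − (−91.91) = 1.61 dB → 1.6 dB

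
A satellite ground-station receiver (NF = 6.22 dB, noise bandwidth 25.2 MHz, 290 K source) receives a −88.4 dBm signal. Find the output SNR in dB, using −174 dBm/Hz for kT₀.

5.4 dB

Noise floor: N = −174 + 10 log₁₀(B) + NF
10 log₁₀(2.52×10⁷) = 74.01 dB
N = −174 + 74.01 + 6.22 = −93.77 dBm
SNR = P_sig − N = −88.4 − (−93.77) = 5.37 dB → 5.4 dB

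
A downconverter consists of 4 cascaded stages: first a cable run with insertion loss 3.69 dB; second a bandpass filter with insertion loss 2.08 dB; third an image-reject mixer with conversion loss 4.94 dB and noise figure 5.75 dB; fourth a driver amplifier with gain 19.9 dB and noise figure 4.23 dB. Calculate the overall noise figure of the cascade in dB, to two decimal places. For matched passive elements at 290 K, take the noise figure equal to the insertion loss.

15.26 dB

Convert to linear (a loss of L dB is a gain of −L dB): F_i = 10^(NF_i/10), G_i = 10^(G_i,dB/10)
  Stage 1: F_1 = 10^(3.69/10) = 2.339, G_1 = 10^(−3.69/10) = 0.4276
  Stage 2: F_2 = 10^(2.08/10) = 1.614, G_2 = 10^(−2.08/10) = 0.6194
  Stage 3: F_3 = 10^(5.75/10) = 3.758, G_3 = 10^(−4.94/10) = 0.3206
  Stage 4: F_4 = 10^(4.23/10) = 2.649, G_4 = 10^(19.9/10) = 97.72
Friis cascade:
  F = 2.339 + (1.614 − 1)/0.4276 + (3.758 − 1)/0.2649 + (2.649 − 1)/0.08492 = 33.60
NF = 10 log₁₀(33.60) = 15.26 dB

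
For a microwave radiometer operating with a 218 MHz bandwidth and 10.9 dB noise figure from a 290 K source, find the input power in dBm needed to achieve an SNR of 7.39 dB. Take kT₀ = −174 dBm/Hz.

−72.3 dBm

Sensitivity = −174 + 10 log₁₀(B) + NF + SNR_min
= −174 + 83.38 + 10.9 + 7.39
= −72.33 dBm → −72.3 dBm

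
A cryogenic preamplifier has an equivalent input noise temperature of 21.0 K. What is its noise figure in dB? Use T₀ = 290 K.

0.304 dB

F = 1 + T_e/T₀ = 1 + 21.0/290 = 1.07241
NF = 10 log₁₀(1.07241) = 0.304 dB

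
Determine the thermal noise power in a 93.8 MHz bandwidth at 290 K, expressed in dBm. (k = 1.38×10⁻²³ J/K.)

−94.3 dBm

P_n = kTB = 1.38×10⁻²³ × 290 × 9.38×10⁷ = 3.75×10⁻¹³ W
In dBm: 10 log₁₀(3.75×10⁻¹³ / 10⁻³) = −94.3 dBm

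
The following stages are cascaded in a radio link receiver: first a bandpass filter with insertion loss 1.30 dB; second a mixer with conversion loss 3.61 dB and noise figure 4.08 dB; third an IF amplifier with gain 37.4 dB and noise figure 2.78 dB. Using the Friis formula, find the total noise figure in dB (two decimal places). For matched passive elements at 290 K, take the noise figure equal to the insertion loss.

7.94 dB

Convert to linear (a loss of L dB is a gain of −L dB): F_i = 10^(NF_i/10), G_i = 10^(G_i,dB/10)
  Stage 1: F_1 = 10^(1.30/10) = 1.349, G_1 = 10^(−1.30/10) = 0.7413
  Stage 2: F_2 = 10^(4.08/10) = 2.559, G_2 = 10^(−3.61/10) = 0.4355
  Stage 3: F_3 = 10^(2.78/10) = 1.897, G_3 = 10^(37.4/10) = 5495
Friis cascade:
  F = 1.349 + (2.559 − 1)/0.7413 + (1.897 − 1)/0.3228 = 6.229
NF = 10 log₁₀(6.229) = 7.94 dB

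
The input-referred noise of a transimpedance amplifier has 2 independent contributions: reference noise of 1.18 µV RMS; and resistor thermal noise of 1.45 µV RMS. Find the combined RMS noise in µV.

Uncorrelated sources add in power (mean-square): V_tot = √(ΣV_i²)
V_tot = √[(1.18×10⁻⁶)² + (1.45×10⁻⁶)²] = 1.87×10⁻⁶ V = 1.87 µV

1.87 µV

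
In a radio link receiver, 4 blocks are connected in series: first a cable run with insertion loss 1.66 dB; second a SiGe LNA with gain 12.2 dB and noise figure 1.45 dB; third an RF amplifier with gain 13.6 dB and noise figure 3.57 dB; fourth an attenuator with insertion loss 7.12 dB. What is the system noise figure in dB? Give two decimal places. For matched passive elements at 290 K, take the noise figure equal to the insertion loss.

3.37 dB

Convert to linear (a loss of L dB is a gain of −L dB): F_i = 10^(NF_i/10), G_i = 10^(G_i,dB/10)
  Stage 1: F_1 = 10^(1.66/10) = 1.466, G_1 = 10^(−1.66/10) = 0.6823
  Stage 2: F_2 = 10^(1.45/10) = 1.396, G_2 = 10^(12.2/10) = 16.60
  Stage 3: F_3 = 10^(3.57/10) = 2.275, G_3 = 10^(13.6/10) = 22.91
  Stage 4: F_4 = 10^(7.12/10) = 5.152, G_4 = 10^(−7.12/10) = 0.1941
Friis cascade:
  F = 1.466 + (1.396 − 1)/0.6823 + (2.275 − 1)/11.32 + (5.152 − 1)/259.4 = 2.175
NF = 10 log₁₀(2.175) = 3.37 dB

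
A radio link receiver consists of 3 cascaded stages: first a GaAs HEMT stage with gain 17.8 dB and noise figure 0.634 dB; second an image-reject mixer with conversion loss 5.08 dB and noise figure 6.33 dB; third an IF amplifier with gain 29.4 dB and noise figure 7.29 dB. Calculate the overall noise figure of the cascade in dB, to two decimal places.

Convert to linear (a loss of L dB is a gain of −L dB): F_i = 10^(NF_i/10), G_i = 10^(G_i,dB/10)
  Stage 1: F_1 = 10^(0.634/10) = 1.157, G_1 = 10^(17.8/10) = 60.26
  Stage 2: F_2 = 10^(6.33/10) = 4.295, G_2 = 10^(−5.08/10) = 0.3105
  Stage 3: F_3 = 10^(7.29/10) = 5.358, G_3 = 10^(29.4/10) = 871.0
Friis cascade:
  F = 1.157 + (4.295 − 1)/60.26 + (5.358 − 1)/18.71 = 1.445
NF = 10 log₁₀(1.445) = 1.60 dB

1.60 dB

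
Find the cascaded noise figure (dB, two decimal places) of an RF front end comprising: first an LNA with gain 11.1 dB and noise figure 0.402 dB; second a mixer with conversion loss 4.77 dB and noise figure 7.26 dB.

Convert to linear (a loss of L dB is a gain of −L dB): F_i = 10^(NF_i/10), G_i = 10^(G_i,dB/10)
  Stage 1: F_1 = 10^(0.402/10) = 1.097, G_1 = 10^(11.1/10) = 12.88
  Stage 2: F_2 = 10^(7.26/10) = 5.321, G_2 = 10^(−4.77/10) = 0.3334
Friis cascade:
  F = 1.097 + (5.321 − 1)/12.88 = 1.432
NF = 10 log₁₀(1.432) = 1.56 dB

1.56 dB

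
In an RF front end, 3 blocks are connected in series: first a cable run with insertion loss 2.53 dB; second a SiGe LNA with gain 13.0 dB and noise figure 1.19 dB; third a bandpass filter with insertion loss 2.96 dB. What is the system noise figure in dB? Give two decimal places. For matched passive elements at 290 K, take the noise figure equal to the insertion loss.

Convert to linear (a loss of L dB is a gain of −L dB): F_i = 10^(NF_i/10), G_i = 10^(G_i,dB/10)
  Stage 1: F_1 = 10^(2.53/10) = 1.791, G_1 = 10^(−2.53/10) = 0.5585
  Stage 2: F_2 = 10^(1.19/10) = 1.315, G_2 = 10^(13.0/10) = 19.95
  Stage 3: F_3 = 10^(2.96/10) = 1.977, G_3 = 10^(−2.96/10) = 0.5058
Friis cascade:
  F = 1.791 + (1.315 − 1)/0.5585 + (1.977 − 1)/11.14 = 2.443
NF = 10 log₁₀(2.443) = 3.88 dB

3.88 dB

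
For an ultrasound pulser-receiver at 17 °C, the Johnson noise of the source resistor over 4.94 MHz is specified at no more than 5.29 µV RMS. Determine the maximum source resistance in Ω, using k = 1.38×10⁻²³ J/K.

T = 17 °C + 273.15 = 290.15 K
Johnson–Nyquist: V_n = √(4kTRB) ⇒ R = V_n² / (4kTB)
4kTB = 4 × 1.38×10⁻²³ × 290.15 × 4.94×10⁶ = 7.91×10⁻¹⁴
R = (5.29×10⁻⁶)² / 7.91×10⁻¹⁴ = 3.54×10² Ω = 354 Ω

354 Ω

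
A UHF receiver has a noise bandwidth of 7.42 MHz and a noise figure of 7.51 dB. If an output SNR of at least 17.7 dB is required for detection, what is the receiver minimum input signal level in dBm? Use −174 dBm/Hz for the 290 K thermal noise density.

−80.1 dBm

Sensitivity = −174 + 10 log₁₀(B) + NF + SNR_min
= −174 + 68.7 + 7.51 + 17.7
= −80.09 dBm → −80.1 dBm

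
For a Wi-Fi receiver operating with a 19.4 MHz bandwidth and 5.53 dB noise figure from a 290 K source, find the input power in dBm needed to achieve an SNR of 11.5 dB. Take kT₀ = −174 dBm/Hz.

Sensitivity = −174 + 10 log₁₀(B) + NF + SNR_min
= −174 + 72.88 + 5.53 + 11.5
= −84.09 dBm → −84.1 dBm

−84.1 dBm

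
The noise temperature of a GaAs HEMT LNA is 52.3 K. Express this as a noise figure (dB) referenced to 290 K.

0.720 dB

F = 1 + T_e/T₀ = 1 + 52.3/290 = 1.18034
NF = 10 log₁₀(1.18034) = 0.720 dB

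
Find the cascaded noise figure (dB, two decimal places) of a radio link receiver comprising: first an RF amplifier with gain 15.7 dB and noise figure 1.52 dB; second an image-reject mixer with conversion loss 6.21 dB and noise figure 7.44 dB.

Convert to linear (a loss of L dB is a gain of −L dB): F_i = 10^(NF_i/10), G_i = 10^(G_i,dB/10)
  Stage 1: F_1 = 10^(1.52/10) = 1.419, G_1 = 10^(15.7/10) = 37.15
  Stage 2: F_2 = 10^(7.44/10) = 5.546, G_2 = 10^(−6.21/10) = 0.2393
Friis cascade:
  F = 1.419 + (5.546 − 1)/37.15 = 1.541
NF = 10 log₁₀(1.541) = 1.88 dB

1.88 dB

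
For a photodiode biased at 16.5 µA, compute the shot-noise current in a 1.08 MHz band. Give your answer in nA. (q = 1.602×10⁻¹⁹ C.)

2.39 nA

I_n = √(2qI·B)
2qI·B = 2 × 1.602×10⁻¹⁹ × 1.65×10⁻⁵ × 1.08×10⁶ = 5.71×10⁻¹⁸ A²
I_n = √(5.71×10⁻¹⁸) = 2.39×10⁻⁹ A = 2.39 nA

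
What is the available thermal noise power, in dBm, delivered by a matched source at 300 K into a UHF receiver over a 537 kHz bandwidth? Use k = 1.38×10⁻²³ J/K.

P_n = kTB = 1.38×10⁻²³ × 300 × 5.37×10⁵ = 2.22×10⁻¹⁵ W
In dBm: 10 log₁₀(2.22×10⁻¹⁵ / 10⁻³) = −116.5 dBm

−116.5 dBm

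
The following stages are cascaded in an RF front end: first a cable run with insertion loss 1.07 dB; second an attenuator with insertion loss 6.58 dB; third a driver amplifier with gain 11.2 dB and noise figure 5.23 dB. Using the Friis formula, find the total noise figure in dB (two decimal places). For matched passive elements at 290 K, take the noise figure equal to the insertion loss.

Convert to linear (a loss of L dB is a gain of −L dB): F_i = 10^(NF_i/10), G_i = 10^(G_i,dB/10)
  Stage 1: F_1 = 10^(1.07/10) = 1.279, G_1 = 10^(−1.07/10) = 0.7816
  Stage 2: F_2 = 10^(6.58/10) = 4.550, G_2 = 10^(−6.58/10) = 0.2198
  Stage 3: F_3 = 10^(5.23/10) = 3.334, G_3 = 10^(11.2/10) = 13.18
Friis cascade:
  F = 1.279 + (4.550 − 1)/0.7816 + (3.334 − 1)/0.1718 = 19.41
NF = 10 log₁₀(19.41) = 12.88 dB

12.88 dB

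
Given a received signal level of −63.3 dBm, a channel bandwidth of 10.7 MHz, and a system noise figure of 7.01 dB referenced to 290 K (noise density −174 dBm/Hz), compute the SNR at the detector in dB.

33.4 dB

Noise floor: N = −174 + 10 log₁₀(B) + NF
10 log₁₀(1.07×10⁷) = 70.29 dB
N = −174 + 70.29 + 7.01 = −96.70 dBm
SNR = P_sig − N = −63.3 − (−96.70) = 33.40 dB → 33.4 dB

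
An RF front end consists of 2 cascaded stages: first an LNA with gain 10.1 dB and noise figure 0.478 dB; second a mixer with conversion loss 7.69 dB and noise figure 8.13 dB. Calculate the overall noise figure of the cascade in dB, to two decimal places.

2.19 dB

Convert to linear (a loss of L dB is a gain of −L dB): F_i = 10^(NF_i/10), G_i = 10^(G_i,dB/10)
  Stage 1: F_1 = 10^(0.478/10) = 1.116, G_1 = 10^(10.1/10) = 10.23
  Stage 2: F_2 = 10^(8.13/10) = 6.501, G_2 = 10^(−7.69/10) = 0.1702
Friis cascade:
  F = 1.116 + (6.501 − 1)/10.23 = 1.654
NF = 10 log₁₀(1.654) = 2.19 dB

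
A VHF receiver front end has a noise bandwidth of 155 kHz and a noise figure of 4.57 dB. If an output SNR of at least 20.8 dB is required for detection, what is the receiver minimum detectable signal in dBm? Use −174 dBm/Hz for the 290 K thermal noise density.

−96.7 dBm

Sensitivity = −174 + 10 log₁₀(B) + NF + SNR_min
= −174 + 51.9 + 4.57 + 20.8
= −96.73 dBm → −96.7 dBm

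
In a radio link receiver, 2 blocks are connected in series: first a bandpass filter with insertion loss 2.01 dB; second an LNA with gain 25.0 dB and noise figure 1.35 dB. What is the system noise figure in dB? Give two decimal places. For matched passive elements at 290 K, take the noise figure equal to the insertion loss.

Convert to linear (a loss of L dB is a gain of −L dB): F_i = 10^(NF_i/10), G_i = 10^(G_i,dB/10)
  Stage 1: F_1 = 10^(2.01/10) = 1.589, G_1 = 10^(−2.01/10) = 0.6295
  Stage 2: F_2 = 10^(1.35/10) = 1.365, G_2 = 10^(25.0/10) = 316.2
Friis cascade:
  F = 1.589 + (1.365 − 1)/0.6295 = 2.168
NF = 10 log₁₀(2.168) = 3.36 dB

3.36 dB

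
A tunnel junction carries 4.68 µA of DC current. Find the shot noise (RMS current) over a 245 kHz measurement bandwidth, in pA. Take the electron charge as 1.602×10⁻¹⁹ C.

606 pA

I_n = √(2qI·B)
2qI·B = 2 × 1.602×10⁻¹⁹ × 4.68×10⁻⁶ × 2.45×10⁵ = 3.67×10⁻¹⁹ A²
I_n = √(3.67×10⁻¹⁹) = 6.06×10⁻¹⁰ A = 606 pA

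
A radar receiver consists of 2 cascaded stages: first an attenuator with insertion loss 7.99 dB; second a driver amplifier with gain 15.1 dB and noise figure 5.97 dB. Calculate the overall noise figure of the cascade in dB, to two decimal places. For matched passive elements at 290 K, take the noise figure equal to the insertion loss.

Convert to linear (a loss of L dB is a gain of −L dB): F_i = 10^(NF_i/10), G_i = 10^(G_i,dB/10)
  Stage 1: F_1 = 10^(7.99/10) = 6.295, G_1 = 10^(−7.99/10) = 0.1589
  Stage 2: F_2 = 10^(5.97/10) = 3.954, G_2 = 10^(15.1/10) = 32.36
Friis cascade:
  F = 6.295 + (3.954 − 1)/0.1589 = 24.89
NF = 10 log₁₀(24.89) = 13.96 dB

13.96 dB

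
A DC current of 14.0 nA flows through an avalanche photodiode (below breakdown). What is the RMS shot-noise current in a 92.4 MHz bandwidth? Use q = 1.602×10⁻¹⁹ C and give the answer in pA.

I_n = √(2qI·B)
2qI·B = 2 × 1.602×10⁻¹⁹ × 1.40×10⁻⁸ × 9.24×10⁷ = 4.14×10⁻¹⁹ A²
I_n = √(4.14×10⁻¹⁹) = 6.44×10⁻¹⁰ A = 644 pA

644 pA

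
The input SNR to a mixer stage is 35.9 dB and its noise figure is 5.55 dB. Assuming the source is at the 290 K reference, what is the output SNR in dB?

By definition F = SNR_in/SNR_out, so in dB: SNR_out = SNR_in − NF
SNR_out = 35.9 − 5.55 = 30.35 dB

30.35 dB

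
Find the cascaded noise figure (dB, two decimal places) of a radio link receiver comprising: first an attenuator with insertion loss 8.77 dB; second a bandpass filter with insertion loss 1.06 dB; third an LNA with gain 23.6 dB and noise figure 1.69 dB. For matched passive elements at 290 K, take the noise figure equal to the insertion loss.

Convert to linear (a loss of L dB is a gain of −L dB): F_i = 10^(NF_i/10), G_i = 10^(G_i,dB/10)
  Stage 1: F_1 = 10^(8.77/10) = 7.534, G_1 = 10^(−8.77/10) = 0.1327
  Stage 2: F_2 = 10^(1.06/10) = 1.276, G_2 = 10^(−1.06/10) = 0.7834
  Stage 3: F_3 = 10^(1.69/10) = 1.476, G_3 = 10^(23.6/10) = 229.1
Friis cascade:
  F = 7.534 + (1.276 − 1)/0.1327 + (1.476 − 1)/0.1040 = 14.19
NF = 10 log₁₀(14.19) = 11.52 dB

11.52 dB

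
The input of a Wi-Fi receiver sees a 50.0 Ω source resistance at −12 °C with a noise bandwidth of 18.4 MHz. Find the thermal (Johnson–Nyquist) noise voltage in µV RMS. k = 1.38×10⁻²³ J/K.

T = −12 °C + 273.15 = 261.15 K
V_n = √(4kTRB)
4kTRB = 4 × 1.38×10⁻²³ × 261.15 × 5.00×10¹ × 1.84×10⁷ = 1.33×10⁻¹¹ V²
V_n = √(1.33×10⁻¹¹) = 3.64×10⁻⁶ V = 3.64 µV

3.64 µV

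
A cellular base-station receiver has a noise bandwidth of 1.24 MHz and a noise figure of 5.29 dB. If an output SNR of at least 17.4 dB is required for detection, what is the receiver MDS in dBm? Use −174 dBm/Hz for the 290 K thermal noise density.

Sensitivity = −174 + 10 log₁₀(B) + NF + SNR_min
= −174 + 60.93 + 5.29 + 17.4
= −90.38 dBm → −90.4 dBm

−90.4 dBm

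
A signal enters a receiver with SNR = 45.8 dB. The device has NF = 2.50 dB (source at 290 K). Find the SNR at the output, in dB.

By definition F = SNR_in/SNR_out, so in dB: SNR_out = SNR_in − NF
SNR_out = 45.8 − 2.50 = 43.30 dB

43.30 dB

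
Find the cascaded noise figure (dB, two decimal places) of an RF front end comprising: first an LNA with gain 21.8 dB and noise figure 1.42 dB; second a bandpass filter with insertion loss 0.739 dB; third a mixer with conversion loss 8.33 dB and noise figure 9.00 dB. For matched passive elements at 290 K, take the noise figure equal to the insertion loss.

Convert to linear (a loss of L dB is a gain of −L dB): F_i = 10^(NF_i/10), G_i = 10^(G_i,dB/10)
  Stage 1: F_1 = 10^(1.42/10) = 1.387, G_1 = 10^(21.8/10) = 151.4
  Stage 2: F_2 = 10^(0.739/10) = 1.185, G_2 = 10^(−0.739/10) = 0.8435
  Stage 3: F_3 = 10^(9.00/10) = 7.943, G_3 = 10^(−8.33/10) = 0.1469
Friis cascade:
  F = 1.387 + (1.185 − 1)/151.4 + (7.943 − 1)/127.7 = 1.442
NF = 10 log₁₀(1.442) = 1.59 dB

1.59 dB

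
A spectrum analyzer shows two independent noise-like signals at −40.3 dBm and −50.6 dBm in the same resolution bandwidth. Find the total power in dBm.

Convert to linear, add, convert back:
P₁ = 9.33×10⁻⁸ W, P₂ = 8.71×10⁻⁹ W
P_tot = 1.02×10⁻⁷ W → 10 log₁₀(P_tot / 10⁻³) = −39.9 dBm

−39.9 dBm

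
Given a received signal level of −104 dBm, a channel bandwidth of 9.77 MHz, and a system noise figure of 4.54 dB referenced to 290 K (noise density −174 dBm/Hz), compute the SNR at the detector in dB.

−4.4 dB

Noise floor: N = −174 + 10 log₁₀(B) + NF
10 log₁₀(9.77×10⁶) = 69.9 dB
N = −174 + 69.9 + 4.54 = −99.56 dBm
SNR = P_sig − N = −104 − (−99.56) = −4.44 dB → −4.4 dB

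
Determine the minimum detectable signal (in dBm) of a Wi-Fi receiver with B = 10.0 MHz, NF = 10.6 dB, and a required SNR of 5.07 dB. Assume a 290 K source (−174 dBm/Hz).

Sensitivity = −174 + 10 log₁₀(B) + NF + SNR_min
= −174 + 70 + 10.6 + 5.07
= −88.33 dBm → −88.3 dBm

−88.3 dBm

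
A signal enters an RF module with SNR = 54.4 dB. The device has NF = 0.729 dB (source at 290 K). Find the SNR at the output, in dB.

By definition F = SNR_in/SNR_out, so in dB: SNR_out = SNR_in − NF
SNR_out = 54.4 − 0.729 = 53.671 dB

53.671 dB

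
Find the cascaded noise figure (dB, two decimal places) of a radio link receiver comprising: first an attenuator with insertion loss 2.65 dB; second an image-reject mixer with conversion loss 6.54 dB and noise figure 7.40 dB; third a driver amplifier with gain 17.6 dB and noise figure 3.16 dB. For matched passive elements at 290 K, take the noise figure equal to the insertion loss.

Convert to linear (a loss of L dB is a gain of −L dB): F_i = 10^(NF_i/10), G_i = 10^(G_i,dB/10)
  Stage 1: F_1 = 10^(2.65/10) = 1.841, G_1 = 10^(−2.65/10) = 0.5433
  Stage 2: F_2 = 10^(7.40/10) = 5.495, G_2 = 10^(−6.54/10) = 0.2218
  Stage 3: F_3 = 10^(3.16/10) = 2.070, G_3 = 10^(17.6/10) = 57.54
Friis cascade:
  F = 1.841 + (5.495 − 1)/0.5433 + (2.070 − 1)/0.1205 = 19.00
NF = 10 log₁₀(19.00) = 12.79 dB

12.79 dB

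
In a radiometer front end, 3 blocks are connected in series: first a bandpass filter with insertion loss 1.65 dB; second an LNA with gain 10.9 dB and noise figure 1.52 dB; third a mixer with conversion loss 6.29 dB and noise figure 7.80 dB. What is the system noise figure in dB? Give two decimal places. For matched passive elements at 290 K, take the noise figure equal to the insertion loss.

Convert to linear (a loss of L dB is a gain of −L dB): F_i = 10^(NF_i/10), G_i = 10^(G_i,dB/10)
  Stage 1: F_1 = 10^(1.65/10) = 1.462, G_1 = 10^(−1.65/10) = 0.6839
  Stage 2: F_2 = 10^(1.52/10) = 1.419, G_2 = 10^(10.9/10) = 12.30
  Stage 3: F_3 = 10^(7.80/10) = 6.026, G_3 = 10^(−6.29/10) = 0.2350
Friis cascade:
  F = 1.462 + (1.419 − 1)/0.6839 + (6.026 − 1)/8.414 = 2.672
NF = 10 log₁₀(2.672) = 4.27 dB

4.27 dB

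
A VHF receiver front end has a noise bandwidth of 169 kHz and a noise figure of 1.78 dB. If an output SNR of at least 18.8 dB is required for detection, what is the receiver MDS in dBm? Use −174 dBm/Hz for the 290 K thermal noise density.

Sensitivity = −174 + 10 log₁₀(B) + NF + SNR_min
= −174 + 52.28 + 1.78 + 18.8
= −101.14 dBm → −101.1 dBm

−101.1 dBm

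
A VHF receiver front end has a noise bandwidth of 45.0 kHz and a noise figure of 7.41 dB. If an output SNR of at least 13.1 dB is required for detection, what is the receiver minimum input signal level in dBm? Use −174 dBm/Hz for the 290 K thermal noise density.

−107.0 dBm

Sensitivity = −174 + 10 log₁₀(B) + NF + SNR_min
= −174 + 46.53 + 7.41 + 13.1
= −106.96 dBm → −107.0 dBm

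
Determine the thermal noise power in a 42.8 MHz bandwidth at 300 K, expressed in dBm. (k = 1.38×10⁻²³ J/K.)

−97.5 dBm

P_n = kTB = 1.38×10⁻²³ × 300 × 4.28×10⁷ = 1.77×10⁻¹³ W
In dBm: 10 log₁₀(1.77×10⁻¹³ / 10⁻³) = −97.5 dBm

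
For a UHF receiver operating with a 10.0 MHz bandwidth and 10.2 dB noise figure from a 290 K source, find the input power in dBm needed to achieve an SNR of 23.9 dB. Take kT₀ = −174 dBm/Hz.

Sensitivity = −174 + 10 log₁₀(B) + NF + SNR_min
= −174 + 70 + 10.2 + 23.9
= −69.9 dBm → −69.9 dBm

−69.9 dBm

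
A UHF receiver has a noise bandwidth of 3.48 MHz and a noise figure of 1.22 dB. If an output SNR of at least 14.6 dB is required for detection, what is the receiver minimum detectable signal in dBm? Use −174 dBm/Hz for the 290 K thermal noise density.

−92.8 dBm

Sensitivity = −174 + 10 log₁₀(B) + NF + SNR_min
= −174 + 65.42 + 1.22 + 14.6
= −92.76 dBm → −92.8 dBm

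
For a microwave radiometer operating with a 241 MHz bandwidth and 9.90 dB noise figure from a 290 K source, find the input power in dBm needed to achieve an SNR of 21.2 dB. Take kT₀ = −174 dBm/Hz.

Sensitivity = −174 + 10 log₁₀(B) + NF + SNR_min
= −174 + 83.82 + 9.90 + 21.2
= −59.08 dBm → −59.1 dBm

−59.1 dBm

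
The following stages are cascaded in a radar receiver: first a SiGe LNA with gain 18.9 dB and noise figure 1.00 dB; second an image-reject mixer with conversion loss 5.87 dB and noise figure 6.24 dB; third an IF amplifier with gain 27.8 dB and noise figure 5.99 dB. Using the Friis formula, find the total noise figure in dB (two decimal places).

Convert to linear (a loss of L dB is a gain of −L dB): F_i = 10^(NF_i/10), G_i = 10^(G_i,dB/10)
  Stage 1: F_1 = 10^(1.00/10) = 1.259, G_1 = 10^(18.9/10) = 77.62
  Stage 2: F_2 = 10^(6.24/10) = 4.207, G_2 = 10^(−5.87/10) = 0.2588
  Stage 3: F_3 = 10^(5.99/10) = 3.972, G_3 = 10^(27.8/10) = 602.6
Friis cascade:
  F = 1.259 + (4.207 − 1)/77.62 + (3.972 − 1)/20.09 = 1.448
NF = 10 log₁₀(1.448) = 1.61 dB

1.61 dB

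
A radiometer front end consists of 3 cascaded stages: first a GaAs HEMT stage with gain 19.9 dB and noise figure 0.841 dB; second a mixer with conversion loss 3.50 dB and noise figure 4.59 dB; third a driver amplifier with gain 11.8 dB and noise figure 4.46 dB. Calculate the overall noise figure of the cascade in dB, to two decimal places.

1.05 dB

Convert to linear (a loss of L dB is a gain of −L dB): F_i = 10^(NF_i/10), G_i = 10^(G_i,dB/10)
  Stage 1: F_1 = 10^(0.841/10) = 1.214, G_1 = 10^(19.9/10) = 97.72
  Stage 2: F_2 = 10^(4.59/10) = 2.877, G_2 = 10^(−3.50/10) = 0.4467
  Stage 3: F_3 = 10^(4.46/10) = 2.793, G_3 = 10^(11.8/10) = 15.14
Friis cascade:
  F = 1.214 + (2.877 − 1)/97.72 + (2.793 − 1)/43.65 = 1.274
NF = 10 log₁₀(1.274) = 1.05 dB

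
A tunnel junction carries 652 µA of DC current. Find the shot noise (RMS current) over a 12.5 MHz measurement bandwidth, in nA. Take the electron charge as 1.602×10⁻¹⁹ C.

51.1 nA

I_n = √(2qI·B)
2qI·B = 2 × 1.602×10⁻¹⁹ × 6.52×10⁻⁴ × 1.25×10⁷ = 2.61×10⁻¹⁵ A²
I_n = √(2.61×10⁻¹⁵) = 5.11×10⁻⁸ A = 51.1 nA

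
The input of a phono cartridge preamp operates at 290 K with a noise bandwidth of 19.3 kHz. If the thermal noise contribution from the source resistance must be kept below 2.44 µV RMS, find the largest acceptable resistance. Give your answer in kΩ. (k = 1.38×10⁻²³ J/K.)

Johnson–Nyquist: V_n = √(4kTRB) ⇒ R = V_n² / (4kTB)
4kTB = 4 × 1.38×10⁻²³ × 290 × 1.93×10⁴ = 3.09×10⁻¹⁶
R = (2.44×10⁻⁶)² / 3.09×10⁻¹⁶ = 1.93×10⁴ Ω = 19.3 kΩ

19.3 kΩ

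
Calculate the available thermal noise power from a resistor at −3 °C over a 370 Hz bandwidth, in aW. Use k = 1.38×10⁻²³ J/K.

T = −3 °C + 273.15 = 270.15 K
P_n = kTB = 1.38×10⁻²³ × 270.15 × 3.70×10² = 1.38×10⁻¹⁸ W = 1.38 aW

1.38 aW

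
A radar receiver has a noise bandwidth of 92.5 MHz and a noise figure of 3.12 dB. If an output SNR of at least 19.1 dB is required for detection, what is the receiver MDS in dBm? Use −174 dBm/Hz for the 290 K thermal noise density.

−72.1 dBm

Sensitivity = −174 + 10 log₁₀(B) + NF + SNR_min
= −174 + 79.66 + 3.12 + 19.1
= −72.12 dBm → −72.1 dBm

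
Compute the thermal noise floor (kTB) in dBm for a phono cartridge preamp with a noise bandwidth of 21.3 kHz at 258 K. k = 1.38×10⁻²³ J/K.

−131.2 dBm

P_n = kTB = 1.38×10⁻²³ × 258 × 2.13×10⁴ = 7.58×10⁻¹⁷ W
In dBm: 10 log₁₀(7.58×10⁻¹⁷ / 10⁻³) = −131.2 dBm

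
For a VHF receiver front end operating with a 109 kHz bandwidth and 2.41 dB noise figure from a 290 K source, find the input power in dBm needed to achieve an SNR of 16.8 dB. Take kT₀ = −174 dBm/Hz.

Sensitivity = −174 + 10 log₁₀(B) + NF + SNR_min
= −174 + 50.37 + 2.41 + 16.8
= −104.42 dBm → −104.4 dBm

−104.4 dBm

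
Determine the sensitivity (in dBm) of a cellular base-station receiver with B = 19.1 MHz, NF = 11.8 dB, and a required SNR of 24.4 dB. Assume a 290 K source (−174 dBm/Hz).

Sensitivity = −174 + 10 log₁₀(B) + NF + SNR_min
= −174 + 72.81 + 11.8 + 24.4
= −64.99 dBm → −65.0 dBm

−65.0 dBm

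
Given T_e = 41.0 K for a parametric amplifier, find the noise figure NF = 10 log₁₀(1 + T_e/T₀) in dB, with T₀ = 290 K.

F = 1 + T_e/T₀ = 1 + 41.0/290 = 1.14138
NF = 10 log₁₀(1.14138) = 0.574 dB

0.574 dB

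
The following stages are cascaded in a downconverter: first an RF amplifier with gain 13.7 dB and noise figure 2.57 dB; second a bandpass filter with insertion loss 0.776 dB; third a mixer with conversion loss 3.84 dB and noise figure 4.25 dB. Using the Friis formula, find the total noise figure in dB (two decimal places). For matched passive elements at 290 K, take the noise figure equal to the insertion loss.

Convert to linear (a loss of L dB is a gain of −L dB): F_i = 10^(NF_i/10), G_i = 10^(G_i,dB/10)
  Stage 1: F_1 = 10^(2.57/10) = 1.807, G_1 = 10^(13.7/10) = 23.44
  Stage 2: F_2 = 10^(0.776/10) = 1.196, G_2 = 10^(−0.776/10) = 0.8364
  Stage 3: F_3 = 10^(4.25/10) = 2.661, G_3 = 10^(−3.84/10) = 0.4130
Friis cascade:
  F = 1.807 + (1.196 − 1)/23.44 + (2.661 − 1)/19.61 = 1.900
NF = 10 log₁₀(1.900) = 2.79 dB

2.79 dB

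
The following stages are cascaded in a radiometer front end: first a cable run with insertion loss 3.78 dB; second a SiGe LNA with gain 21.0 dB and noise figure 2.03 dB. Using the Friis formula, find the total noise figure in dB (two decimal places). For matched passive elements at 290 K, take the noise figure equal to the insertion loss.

5.81 dB

Convert to linear (a loss of L dB is a gain of −L dB): F_i = 10^(NF_i/10), G_i = 10^(G_i,dB/10)
  Stage 1: F_1 = 10^(3.78/10) = 2.388, G_1 = 10^(−3.78/10) = 0.4188
  Stage 2: F_2 = 10^(2.03/10) = 1.596, G_2 = 10^(21.0/10) = 125.9
Friis cascade:
  F = 2.388 + (1.596 − 1)/0.4188 = 3.811
NF = 10 log₁₀(3.811) = 5.81 dB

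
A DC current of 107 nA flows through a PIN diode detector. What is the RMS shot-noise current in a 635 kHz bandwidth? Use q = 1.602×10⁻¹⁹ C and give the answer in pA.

I_n = √(2qI·B)
2qI·B = 2 × 1.602×10⁻¹⁹ × 1.07×10⁻⁷ × 6.35×10⁵ = 2.18×10⁻²⁰ A²
I_n = √(2.18×10⁻²⁰) = 1.48×10⁻¹⁰ A = 148 pA

148 pA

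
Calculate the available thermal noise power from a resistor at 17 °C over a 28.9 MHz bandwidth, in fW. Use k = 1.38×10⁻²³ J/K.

116 fW

T = 17 °C + 273.15 = 290.15 K
P_n = kTB = 1.38×10⁻²³ × 290.15 × 2.89×10⁷ = 1.16×10⁻¹³ W = 116 fW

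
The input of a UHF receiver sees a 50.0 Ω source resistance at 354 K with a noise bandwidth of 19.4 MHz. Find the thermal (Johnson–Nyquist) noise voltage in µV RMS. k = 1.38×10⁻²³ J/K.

4.35 µV

V_n = √(4kTRB)
4kTRB = 4 × 1.38×10⁻²³ × 354 × 5.00×10¹ × 1.94×10⁷ = 1.90×10⁻¹¹ V²
V_n = √(1.90×10⁻¹¹) = 4.35×10⁻⁶ V = 4.35 µV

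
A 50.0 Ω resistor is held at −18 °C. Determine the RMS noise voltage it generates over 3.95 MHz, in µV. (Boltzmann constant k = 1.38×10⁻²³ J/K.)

T = −18 °C + 273.15 = 255.15 K
V_n = √(4kTRB)
4kTRB = 4 × 1.38×10⁻²³ × 255.15 × 5.00×10¹ × 3.95×10⁶ = 2.78×10⁻¹² V²
V_n = √(2.78×10⁻¹²) = 1.67×10⁻⁶ V = 1.67 µV

1.67 µV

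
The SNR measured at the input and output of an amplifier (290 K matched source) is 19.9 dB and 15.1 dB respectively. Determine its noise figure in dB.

4.8 dB

NF (dB) = SNR_in(dB) − SNR_out(dB) when the source is at T₀
NF = 19.9 − 15.1 = 4.8 dB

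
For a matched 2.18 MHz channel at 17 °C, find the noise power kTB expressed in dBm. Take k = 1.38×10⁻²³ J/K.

T = 17 °C + 273.15 = 290.15 K
P_n = kTB = 1.38×10⁻²³ × 290.15 × 2.18×10⁶ = 8.73×10⁻¹⁵ W
In dBm: 10 log₁₀(8.73×10⁻¹⁵ / 10⁻³) = −110.6 dBm

−110.6 dBm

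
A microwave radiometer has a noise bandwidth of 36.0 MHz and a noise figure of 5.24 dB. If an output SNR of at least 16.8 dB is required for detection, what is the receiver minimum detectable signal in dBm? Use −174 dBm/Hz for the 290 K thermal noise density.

−76.4 dBm

Sensitivity = −174 + 10 log₁₀(B) + NF + SNR_min
= −174 + 75.56 + 5.24 + 16.8
= −76.40 dBm → −76.4 dBm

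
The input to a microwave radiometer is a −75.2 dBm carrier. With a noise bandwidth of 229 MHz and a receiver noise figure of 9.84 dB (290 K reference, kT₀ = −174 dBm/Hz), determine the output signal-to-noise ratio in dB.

Noise floor: N = −174 + 10 log₁₀(B) + NF
10 log₁₀(2.29×10⁸) = 83.6 dB
N = −174 + 83.6 + 9.84 = −80.56 dBm
SNR = P_sig − N = −75.2 − (−80.56) = 5.36 dB → 5.4 dB

5.4 dB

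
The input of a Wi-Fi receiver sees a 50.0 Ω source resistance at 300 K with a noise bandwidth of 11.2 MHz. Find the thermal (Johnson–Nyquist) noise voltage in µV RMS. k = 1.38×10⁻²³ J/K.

3.05 µV

V_n = √(4kTRB)
4kTRB = 4 × 1.38×10⁻²³ × 300 × 5.00×10¹ × 1.12×10⁷ = 9.27×10⁻¹² V²
V_n = √(9.27×10⁻¹²) = 3.05×10⁻⁶ V = 3.05 µV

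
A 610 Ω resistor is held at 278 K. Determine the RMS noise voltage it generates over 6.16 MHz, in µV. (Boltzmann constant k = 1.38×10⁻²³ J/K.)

V_n = √(4kTRB)
4kTRB = 4 × 1.38×10⁻²³ × 278 × 6.10×10² × 6.16×10⁶ = 5.77×10⁻¹¹ V²
V_n = √(5.77×10⁻¹¹) = 7.59×10⁻⁶ V = 7.59 µV

7.59 µV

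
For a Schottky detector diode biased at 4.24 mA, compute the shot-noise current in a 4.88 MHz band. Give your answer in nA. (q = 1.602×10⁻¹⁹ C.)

81.4 nA

I_n = √(2qI·B)
2qI·B = 2 × 1.602×10⁻¹⁹ × 4.24×10⁻³ × 4.88×10⁶ = 6.63×10⁻¹⁵ A²
I_n = √(6.63×10⁻¹⁵) = 8.14×10⁻⁸ A = 81.4 nA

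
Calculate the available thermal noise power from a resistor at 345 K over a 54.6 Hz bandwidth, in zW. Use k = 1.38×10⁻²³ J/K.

260 zW

P_n = kTB = 1.38×10⁻²³ × 345 × 5.46×10¹ = 2.60×10⁻¹⁹ W = 260 zW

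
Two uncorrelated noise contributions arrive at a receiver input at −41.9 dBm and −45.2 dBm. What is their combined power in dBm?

Convert to linear, add, convert back:
P₁ = 6.46×10⁻⁸ W, P₂ = 3.02×10⁻⁸ W
P_tot = 9.48×10⁻⁸ W → 10 log₁₀(P_tot / 10⁻³) = −40.2 dBm

−40.2 dBm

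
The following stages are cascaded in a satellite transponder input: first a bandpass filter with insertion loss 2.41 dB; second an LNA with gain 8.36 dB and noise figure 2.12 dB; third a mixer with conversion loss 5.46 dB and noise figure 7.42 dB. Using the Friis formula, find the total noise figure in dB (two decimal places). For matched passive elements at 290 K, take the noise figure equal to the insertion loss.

Convert to linear (a loss of L dB is a gain of −L dB): F_i = 10^(NF_i/10), G_i = 10^(G_i,dB/10)
  Stage 1: F_1 = 10^(2.41/10) = 1.742, G_1 = 10^(−2.41/10) = 0.5741
  Stage 2: F_2 = 10^(2.12/10) = 1.629, G_2 = 10^(8.36/10) = 6.855
  Stage 3: F_3 = 10^(7.42/10) = 5.521, G_3 = 10^(−5.46/10) = 0.2844
Friis cascade:
  F = 1.742 + (1.629 − 1)/0.5741 + (5.521 − 1)/3.936 = 3.987
NF = 10 log₁₀(3.987) = 6.01 dB

6.01 dB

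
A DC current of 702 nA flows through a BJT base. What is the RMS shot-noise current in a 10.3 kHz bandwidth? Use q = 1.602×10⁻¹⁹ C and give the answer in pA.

48.1 pA

I_n = √(2qI·B)
2qI·B = 2 × 1.602×10⁻¹⁹ × 7.02×10⁻⁷ × 1.03×10⁴ = 2.32×10⁻²¹ A²
I_n = √(2.32×10⁻²¹) = 4.81×10⁻¹¹ A = 48.1 pA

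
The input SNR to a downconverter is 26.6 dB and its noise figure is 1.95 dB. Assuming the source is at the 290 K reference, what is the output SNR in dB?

24.65 dB

By definition F = SNR_in/SNR_out, so in dB: SNR_out = SNR_in − NF
SNR_out = 26.6 − 1.95 = 24.65 dB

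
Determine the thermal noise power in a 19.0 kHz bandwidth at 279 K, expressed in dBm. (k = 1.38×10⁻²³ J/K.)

−131.4 dBm

P_n = kTB = 1.38×10⁻²³ × 279 × 1.90×10⁴ = 7.32×10⁻¹⁷ W
In dBm: 10 log₁₀(7.32×10⁻¹⁷ / 10⁻³) = −131.4 dBm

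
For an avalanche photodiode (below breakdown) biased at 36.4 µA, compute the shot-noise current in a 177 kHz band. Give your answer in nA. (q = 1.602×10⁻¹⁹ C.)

1.44 nA

I_n = √(2qI·B)
2qI·B = 2 × 1.602×10⁻¹⁹ × 3.64×10⁻⁵ × 1.77×10⁵ = 2.06×10⁻¹⁸ A²
I_n = √(2.06×10⁻¹⁸) = 1.44×10⁻⁹ A = 1.44 nA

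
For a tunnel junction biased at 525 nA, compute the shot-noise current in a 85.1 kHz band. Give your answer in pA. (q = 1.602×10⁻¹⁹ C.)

I_n = √(2qI·B)
2qI·B = 2 × 1.602×10⁻¹⁹ × 5.25×10⁻⁷ × 8.51×10⁴ = 1.43×10⁻²⁰ A²
I_n = √(1.43×10⁻²⁰) = 1.20×10⁻¹⁰ A = 120 pA

120 pA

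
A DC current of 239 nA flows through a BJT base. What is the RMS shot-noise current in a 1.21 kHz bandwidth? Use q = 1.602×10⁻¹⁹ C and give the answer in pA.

9.63 pA

I_n = √(2qI·B)
2qI·B = 2 × 1.602×10⁻¹⁹ × 2.39×10⁻⁷ × 1.21×10³ = 9.27×10⁻²³ A²
I_n = √(9.27×10⁻²³) = 9.63×10⁻¹² A = 9.63 pA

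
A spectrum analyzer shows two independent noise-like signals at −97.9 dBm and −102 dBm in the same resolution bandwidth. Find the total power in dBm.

Convert to linear, add, convert back:
P₁ = 1.62×10⁻¹³ W, P₂ = 6.31×10⁻¹⁴ W
P_tot = 2.25×10⁻¹³ W → 10 log₁₀(P_tot / 10⁻³) = −96.5 dBm

−96.5 dBm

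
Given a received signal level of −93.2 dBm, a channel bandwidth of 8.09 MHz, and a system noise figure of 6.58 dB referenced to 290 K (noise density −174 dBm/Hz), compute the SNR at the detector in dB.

Noise floor: N = −174 + 10 log₁₀(B) + NF
10 log₁₀(8.09×10⁶) = 69.08 dB
N = −174 + 69.08 + 6.58 = −98.34 dBm
SNR = P_sig − N = −93.2 − (−98.34) = 5.14 dB → 5.1 dB

5.1 dB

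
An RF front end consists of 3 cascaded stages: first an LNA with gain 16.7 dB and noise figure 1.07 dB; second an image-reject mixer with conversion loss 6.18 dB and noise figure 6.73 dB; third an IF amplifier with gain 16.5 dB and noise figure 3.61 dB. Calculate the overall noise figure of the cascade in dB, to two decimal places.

Convert to linear (a loss of L dB is a gain of −L dB): F_i = 10^(NF_i/10), G_i = 10^(G_i,dB/10)
  Stage 1: F_1 = 10^(1.07/10) = 1.279, G_1 = 10^(16.7/10) = 46.77
  Stage 2: F_2 = 10^(6.73/10) = 4.710, G_2 = 10^(−6.18/10) = 0.2410
  Stage 3: F_3 = 10^(3.61/10) = 2.296, G_3 = 10^(16.5/10) = 44.67
Friis cascade:
  F = 1.279 + (4.710 − 1)/46.77 + (2.296 − 1)/11.27 = 1.474
NF = 10 log₁₀(1.474) = 1.68 dB

1.68 dB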